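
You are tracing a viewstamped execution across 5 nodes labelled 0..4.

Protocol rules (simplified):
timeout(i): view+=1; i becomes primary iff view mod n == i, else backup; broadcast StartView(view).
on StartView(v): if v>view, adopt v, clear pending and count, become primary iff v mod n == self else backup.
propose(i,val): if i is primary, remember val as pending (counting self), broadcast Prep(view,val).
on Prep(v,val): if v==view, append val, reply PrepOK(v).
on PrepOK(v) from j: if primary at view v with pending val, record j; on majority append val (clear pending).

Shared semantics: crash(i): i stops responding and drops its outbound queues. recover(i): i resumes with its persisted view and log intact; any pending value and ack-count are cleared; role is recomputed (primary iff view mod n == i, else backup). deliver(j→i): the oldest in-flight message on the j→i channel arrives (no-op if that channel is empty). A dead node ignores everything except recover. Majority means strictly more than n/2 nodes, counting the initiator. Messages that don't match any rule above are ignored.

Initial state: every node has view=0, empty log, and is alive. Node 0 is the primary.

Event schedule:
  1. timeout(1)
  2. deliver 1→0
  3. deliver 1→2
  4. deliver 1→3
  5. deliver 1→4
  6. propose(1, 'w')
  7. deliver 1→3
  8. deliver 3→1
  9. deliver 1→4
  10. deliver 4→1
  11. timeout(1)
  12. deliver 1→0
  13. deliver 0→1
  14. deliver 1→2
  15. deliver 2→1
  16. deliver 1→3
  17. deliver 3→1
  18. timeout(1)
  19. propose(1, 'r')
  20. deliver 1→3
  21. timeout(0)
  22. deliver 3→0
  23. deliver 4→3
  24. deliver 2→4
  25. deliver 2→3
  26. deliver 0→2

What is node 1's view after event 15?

2

[1] timeout(1) → N1(prim v1 [-])
[2] deliver 1→0 → N0(back v1 [-])
[3] deliver 1→2 → N2(back v1 [-])
[4] deliver 1→3 → N3(back v1 [-])
[5] deliver 1→4 → N4(back v1 [-])
[6] propose(1,'w') → ∅
[7] deliver 1→3 → N3(back v1 [w])
[8] deliver 3→1 → ∅
[9] deliver 1→4 → N4(back v1 [w])
[10] deliver 4→1 → N1(prim v1 [w])
[11] timeout(1) → N1(back v2 [w])
[12] deliver 1→0 → N0(back v1 [w])
[13] deliver 0→1 → ∅
[14] deliver 1→2 → N2(back v1 [w])
[15] deliver 2→1 → ∅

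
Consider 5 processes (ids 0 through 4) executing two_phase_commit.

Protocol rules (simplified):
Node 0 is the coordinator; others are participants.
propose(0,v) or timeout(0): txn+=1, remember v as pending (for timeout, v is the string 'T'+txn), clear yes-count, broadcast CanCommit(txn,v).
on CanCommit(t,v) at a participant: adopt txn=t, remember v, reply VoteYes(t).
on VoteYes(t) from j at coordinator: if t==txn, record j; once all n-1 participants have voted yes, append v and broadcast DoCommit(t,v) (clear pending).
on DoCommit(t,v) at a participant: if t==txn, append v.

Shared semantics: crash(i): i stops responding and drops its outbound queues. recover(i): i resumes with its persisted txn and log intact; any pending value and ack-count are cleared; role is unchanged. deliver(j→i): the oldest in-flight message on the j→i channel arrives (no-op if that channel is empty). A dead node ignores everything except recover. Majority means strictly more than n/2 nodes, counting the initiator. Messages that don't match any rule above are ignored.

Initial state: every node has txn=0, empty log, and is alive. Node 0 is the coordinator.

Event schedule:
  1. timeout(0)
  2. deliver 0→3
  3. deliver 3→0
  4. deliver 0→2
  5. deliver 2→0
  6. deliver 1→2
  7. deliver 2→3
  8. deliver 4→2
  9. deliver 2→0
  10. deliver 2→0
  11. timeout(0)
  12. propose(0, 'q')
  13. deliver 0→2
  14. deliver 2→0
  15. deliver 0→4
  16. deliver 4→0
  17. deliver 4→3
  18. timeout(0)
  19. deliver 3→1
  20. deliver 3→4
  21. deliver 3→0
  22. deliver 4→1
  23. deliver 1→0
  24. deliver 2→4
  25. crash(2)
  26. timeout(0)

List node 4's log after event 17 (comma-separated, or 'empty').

after 1 — timeout(0): n0:coor/t1/[-]
after 2 — deliver 0→3: n3:part/t1/[-]
after 3 — deliver 3→0: ·
after 4 — deliver 0→2: n2:part/t1/[-]
after 5 — deliver 2→0: ·
after 6 — deliver 1→2: ·
after 7 — deliver 2→3: ·
after 8 — deliver 4→2: ·
after 9 — deliver 2→0: ·
after 10 — deliver 2→0: ·
after 11 — timeout(0): n0:coor/t2/[-]
after 12 — propose(0,'q'): n0:coor/t3/[-]
after 13 — deliver 0→2: n2:part/t2/[-]
after 14 — deliver 2→0: ·
after 15 — deliver 0→4: n4:part/t1/[-]
after 16 — deliver 4→0: ·
after 17 — deliver 4→3: ·

empty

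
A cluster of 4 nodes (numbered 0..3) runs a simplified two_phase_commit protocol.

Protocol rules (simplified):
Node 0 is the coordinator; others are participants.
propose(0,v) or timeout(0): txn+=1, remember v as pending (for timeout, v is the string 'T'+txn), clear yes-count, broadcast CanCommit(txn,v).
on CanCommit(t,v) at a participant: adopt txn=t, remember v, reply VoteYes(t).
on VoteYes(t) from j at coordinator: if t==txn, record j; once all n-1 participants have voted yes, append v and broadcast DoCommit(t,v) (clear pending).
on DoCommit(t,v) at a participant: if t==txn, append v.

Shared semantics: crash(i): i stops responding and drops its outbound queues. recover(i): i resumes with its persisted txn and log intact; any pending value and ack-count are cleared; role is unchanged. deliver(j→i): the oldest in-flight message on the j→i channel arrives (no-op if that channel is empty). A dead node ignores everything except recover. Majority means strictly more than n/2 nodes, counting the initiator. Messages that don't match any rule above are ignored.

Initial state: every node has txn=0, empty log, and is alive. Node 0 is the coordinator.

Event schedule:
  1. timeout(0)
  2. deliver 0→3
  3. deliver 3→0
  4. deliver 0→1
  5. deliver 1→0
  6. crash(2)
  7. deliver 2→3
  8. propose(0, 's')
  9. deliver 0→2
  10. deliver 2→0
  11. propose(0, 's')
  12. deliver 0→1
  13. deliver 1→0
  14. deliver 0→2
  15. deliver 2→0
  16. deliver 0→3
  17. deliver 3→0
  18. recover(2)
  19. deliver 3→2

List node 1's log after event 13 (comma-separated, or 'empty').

[1] timeout(0) → N0(coor t1 [-])
[2] deliver 0→3 → N3(part t1 [-])
[3] deliver 3→0 → ∅
[4] deliver 0→1 → N1(part t1 [-])
[5] deliver 1→0 → ∅
[6] crash(2) → N2(✗part t0 [-])
[7] deliver 2→3 → ∅
[8] propose(0,'s') → N0(coor t2 [-])
[9] deliver 0→2 → ∅
[10] deliver 2→0 → ∅
[11] propose(0,'s') → N0(coor t3 [-])
[12] deliver 0→1 → N1(part t2 [-])
[13] deliver 1→0 → ∅

empty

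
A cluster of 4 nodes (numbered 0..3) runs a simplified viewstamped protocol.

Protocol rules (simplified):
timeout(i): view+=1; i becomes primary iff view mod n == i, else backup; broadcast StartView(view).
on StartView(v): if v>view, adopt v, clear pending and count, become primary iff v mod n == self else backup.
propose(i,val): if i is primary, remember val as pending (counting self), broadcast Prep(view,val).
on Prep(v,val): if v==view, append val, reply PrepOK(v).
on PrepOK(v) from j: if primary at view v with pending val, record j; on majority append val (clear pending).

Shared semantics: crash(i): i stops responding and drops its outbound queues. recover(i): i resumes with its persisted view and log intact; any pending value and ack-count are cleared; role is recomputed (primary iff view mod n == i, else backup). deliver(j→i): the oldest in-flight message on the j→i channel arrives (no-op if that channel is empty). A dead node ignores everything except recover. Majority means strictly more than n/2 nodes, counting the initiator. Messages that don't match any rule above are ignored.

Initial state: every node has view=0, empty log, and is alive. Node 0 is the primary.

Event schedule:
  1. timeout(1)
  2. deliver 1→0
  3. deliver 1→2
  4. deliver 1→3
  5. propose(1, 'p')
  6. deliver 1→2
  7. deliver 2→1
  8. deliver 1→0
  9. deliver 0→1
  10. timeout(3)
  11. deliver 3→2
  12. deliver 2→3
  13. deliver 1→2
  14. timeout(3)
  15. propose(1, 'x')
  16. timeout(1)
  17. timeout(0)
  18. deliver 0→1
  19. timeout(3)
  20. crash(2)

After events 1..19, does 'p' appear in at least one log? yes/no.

yes

step 1 timeout(1): 1={prim,v=1,log=-}
step 2 deliver 1→0: 0={back,v=1,log=-}
step 3 deliver 1→2: 2={back,v=1,log=-}
step 4 deliver 1→3: 3={back,v=1,log=-}
step 5 propose(1,'p'): —
step 6 deliver 1→2: 2={back,v=1,log=p}
step 7 deliver 2→1: —
step 8 deliver 1→0: 0={back,v=1,log=p}
step 9 deliver 0→1: 1={prim,v=1,log=p}
step 10 timeout(3): 3={back,v=2,log=-}
step 11 deliver 3→2: 2={prim,v=2,log=p}
step 12 deliver 2→3: —
step 13 deliver 1→2: —
step 14 timeout(3): 3={prim,v=3,log=-}
step 15 propose(1,'x'): —
step 16 timeout(1): 1={back,v=2,log=p}
step 17 timeout(0): 0={back,v=2,log=p}
step 18 deliver 0→1: —
step 19 timeout(3): 3={back,v=4,log=-}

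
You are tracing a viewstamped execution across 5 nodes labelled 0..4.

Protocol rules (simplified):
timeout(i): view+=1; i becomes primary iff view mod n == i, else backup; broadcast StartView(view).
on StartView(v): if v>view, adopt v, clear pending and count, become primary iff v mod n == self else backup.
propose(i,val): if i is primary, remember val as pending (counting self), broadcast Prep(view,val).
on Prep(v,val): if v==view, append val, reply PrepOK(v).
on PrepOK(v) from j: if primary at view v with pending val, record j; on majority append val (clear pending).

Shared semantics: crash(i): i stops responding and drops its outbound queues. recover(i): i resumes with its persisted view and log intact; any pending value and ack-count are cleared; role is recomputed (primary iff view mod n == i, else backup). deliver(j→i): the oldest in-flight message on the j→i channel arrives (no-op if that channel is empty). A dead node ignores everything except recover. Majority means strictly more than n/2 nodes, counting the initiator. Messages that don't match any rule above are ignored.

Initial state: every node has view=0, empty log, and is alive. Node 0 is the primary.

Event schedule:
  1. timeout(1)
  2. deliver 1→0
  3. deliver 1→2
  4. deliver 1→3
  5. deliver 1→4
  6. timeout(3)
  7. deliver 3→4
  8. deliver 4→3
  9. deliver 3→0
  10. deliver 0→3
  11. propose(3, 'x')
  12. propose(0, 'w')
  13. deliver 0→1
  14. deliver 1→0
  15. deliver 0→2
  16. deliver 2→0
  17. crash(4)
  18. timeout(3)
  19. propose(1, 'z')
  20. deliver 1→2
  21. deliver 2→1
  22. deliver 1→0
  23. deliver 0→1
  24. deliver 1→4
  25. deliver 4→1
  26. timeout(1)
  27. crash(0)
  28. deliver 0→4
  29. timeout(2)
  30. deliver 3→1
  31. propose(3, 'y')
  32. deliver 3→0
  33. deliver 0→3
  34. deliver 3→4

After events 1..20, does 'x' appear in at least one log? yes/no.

no

e1 timeout(1): 1[prim,v=1,-]
e2 deliver 1→0: 0[back,v=1,-]
e3 deliver 1→2: 2[back,v=1,-]
e4 deliver 1→3: 3[back,v=1,-]
e5 deliver 1→4: 4[back,v=1,-]
e6 timeout(3): 3[back,v=2,-]
e7 deliver 3→4: 4[back,v=2,-]
e8 deliver 4→3: ·
e9 deliver 3→0: 0[back,v=2,-]
e10 deliver 0→3: ·
e11 propose(3,'x'): ·
e12 propose(0,'w'): ·
e13 deliver 0→1: ·
e14 deliver 1→0: ·
e15 deliver 0→2: ·
e16 deliver 2→0: ·
e17 crash(4): 4[✗back,v=2,-]
e18 timeout(3): 3[prim,v=3,-]
e19 propose(1,'z'): ·
e20 deliver 1→2: 2[back,v=1,z]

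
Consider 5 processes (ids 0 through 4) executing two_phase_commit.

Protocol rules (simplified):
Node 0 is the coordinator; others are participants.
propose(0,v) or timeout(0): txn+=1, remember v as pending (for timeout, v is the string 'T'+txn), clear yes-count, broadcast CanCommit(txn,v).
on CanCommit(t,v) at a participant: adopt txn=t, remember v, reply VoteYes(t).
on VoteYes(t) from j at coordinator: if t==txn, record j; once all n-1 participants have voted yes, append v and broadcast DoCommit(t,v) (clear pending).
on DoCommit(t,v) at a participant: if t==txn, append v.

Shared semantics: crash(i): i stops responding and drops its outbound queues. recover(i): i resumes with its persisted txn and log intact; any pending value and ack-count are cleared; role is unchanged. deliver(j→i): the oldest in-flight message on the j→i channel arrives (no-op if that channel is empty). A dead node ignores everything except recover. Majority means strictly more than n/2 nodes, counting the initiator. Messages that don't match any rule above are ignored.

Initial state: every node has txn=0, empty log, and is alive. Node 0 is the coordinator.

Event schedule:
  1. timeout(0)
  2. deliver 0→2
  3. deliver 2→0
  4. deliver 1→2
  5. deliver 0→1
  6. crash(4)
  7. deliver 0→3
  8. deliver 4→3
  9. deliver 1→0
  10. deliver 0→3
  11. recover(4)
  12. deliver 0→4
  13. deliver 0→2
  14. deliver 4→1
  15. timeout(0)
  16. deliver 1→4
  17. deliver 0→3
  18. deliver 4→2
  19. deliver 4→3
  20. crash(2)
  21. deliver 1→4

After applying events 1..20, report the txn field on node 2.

[1] timeout(0) → N0(coor t1 [-])
[2] deliver 0→2 → N2(part t1 [-])
[3] deliver 2→0 → ∅
[4] deliver 1→2 → ∅
[5] deliver 0→1 → N1(part t1 [-])
[6] crash(4) → N4(✗part t0 [-])
[7] deliver 0→3 → N3(part t1 [-])
[8] deliver 4→3 → ∅
[9] deliver 1→0 → ∅
[10] deliver 0→3 → ∅
[11] recover(4) → N4(part t0 [-])
[12] deliver 0→4 → N4(part t1 [-])
[13] deliver 0→2 → ∅
[14] deliver 4→1 → ∅
[15] timeout(0) → N0(coor t2 [-])
[16] deliver 1→4 → ∅
[17] deliver 0→3 → N3(part t2 [-])
[18] deliver 4→2 → ∅
[19] deliver 4→3 → ∅
[20] crash(2) → N2(✗part t1 [-])

1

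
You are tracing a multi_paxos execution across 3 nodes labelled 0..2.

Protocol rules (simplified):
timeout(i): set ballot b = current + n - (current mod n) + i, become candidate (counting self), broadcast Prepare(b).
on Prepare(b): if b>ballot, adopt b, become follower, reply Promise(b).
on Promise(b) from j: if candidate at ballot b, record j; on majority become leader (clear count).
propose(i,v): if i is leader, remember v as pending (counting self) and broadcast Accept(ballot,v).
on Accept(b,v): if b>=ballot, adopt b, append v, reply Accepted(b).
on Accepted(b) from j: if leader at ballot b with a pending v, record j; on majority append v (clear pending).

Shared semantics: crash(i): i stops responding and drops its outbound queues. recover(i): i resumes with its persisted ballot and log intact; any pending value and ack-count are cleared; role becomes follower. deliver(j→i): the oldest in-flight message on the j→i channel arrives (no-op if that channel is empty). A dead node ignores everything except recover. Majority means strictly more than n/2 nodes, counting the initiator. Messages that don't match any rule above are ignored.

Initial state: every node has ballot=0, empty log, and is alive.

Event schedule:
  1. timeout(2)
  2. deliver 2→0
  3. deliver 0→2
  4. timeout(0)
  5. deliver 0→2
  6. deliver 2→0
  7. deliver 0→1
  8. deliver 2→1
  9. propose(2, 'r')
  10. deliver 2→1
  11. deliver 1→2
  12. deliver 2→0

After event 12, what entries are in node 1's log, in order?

[1] timeout(2) → N2(cand b5 [-])
[2] deliver 2→0 → N0(foll b5 [-])
[3] deliver 0→2 → N2(lead b5 [-])
[4] timeout(0) → N0(cand b6 [-])
[5] deliver 0→2 → N2(foll b6 [-])
[6] deliver 2→0 → N0(lead b6 [-])
[7] deliver 0→1 → N1(foll b6 [-])
[8] deliver 2→1 → ∅
[9] propose(2,'r') → ∅
[10] deliver 2→1 → ∅
[11] deliver 1→2 → ∅
[12] deliver 2→0 → ∅

empty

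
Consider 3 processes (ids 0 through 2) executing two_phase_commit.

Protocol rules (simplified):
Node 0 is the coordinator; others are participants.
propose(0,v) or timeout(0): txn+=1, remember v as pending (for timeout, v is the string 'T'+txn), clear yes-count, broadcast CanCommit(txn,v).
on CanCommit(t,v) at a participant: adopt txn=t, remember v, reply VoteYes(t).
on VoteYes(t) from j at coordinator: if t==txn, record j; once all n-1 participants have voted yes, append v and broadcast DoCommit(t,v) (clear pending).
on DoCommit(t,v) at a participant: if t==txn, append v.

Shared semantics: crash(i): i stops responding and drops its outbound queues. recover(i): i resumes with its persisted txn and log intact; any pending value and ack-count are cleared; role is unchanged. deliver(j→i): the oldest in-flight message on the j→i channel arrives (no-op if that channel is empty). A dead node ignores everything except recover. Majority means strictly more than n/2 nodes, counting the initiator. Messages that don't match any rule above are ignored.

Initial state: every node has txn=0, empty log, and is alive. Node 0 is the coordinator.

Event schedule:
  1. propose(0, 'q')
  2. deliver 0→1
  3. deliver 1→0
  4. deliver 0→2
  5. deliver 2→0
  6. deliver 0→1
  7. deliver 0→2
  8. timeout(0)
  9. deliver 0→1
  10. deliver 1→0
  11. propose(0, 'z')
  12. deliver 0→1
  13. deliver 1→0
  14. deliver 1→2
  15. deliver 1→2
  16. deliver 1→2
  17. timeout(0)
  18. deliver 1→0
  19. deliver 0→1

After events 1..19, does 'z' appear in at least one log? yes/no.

[1] propose(0,'q') → N0(coor t1 [-])
[2] deliver 0→1 → N1(part t1 [-])
[3] deliver 1→0 → ∅
[4] deliver 0→2 → N2(part t1 [-])
[5] deliver 2→0 → N0(coor t1 [q])
[6] deliver 0→1 → N1(part t1 [q])
[7] deliver 0→2 → N2(part t1 [q])
[8] timeout(0) → N0(coor t2 [q])
[9] deliver 0→1 → N1(part t2 [q])
[10] deliver 1→0 → ∅
[11] propose(0,'z') → N0(coor t3 [q])
[12] deliver 0→1 → N1(part t3 [q])
[13] deliver 1→0 → ∅
[14] deliver 1→2 → ∅
[15] deliver 1→2 → ∅
[16] deliver 1→2 → ∅
[17] timeout(0) → N0(coor t4 [q])
[18] deliver 1→0 → ∅
[19] deliver 0→1 → N1(part t4 [q])

no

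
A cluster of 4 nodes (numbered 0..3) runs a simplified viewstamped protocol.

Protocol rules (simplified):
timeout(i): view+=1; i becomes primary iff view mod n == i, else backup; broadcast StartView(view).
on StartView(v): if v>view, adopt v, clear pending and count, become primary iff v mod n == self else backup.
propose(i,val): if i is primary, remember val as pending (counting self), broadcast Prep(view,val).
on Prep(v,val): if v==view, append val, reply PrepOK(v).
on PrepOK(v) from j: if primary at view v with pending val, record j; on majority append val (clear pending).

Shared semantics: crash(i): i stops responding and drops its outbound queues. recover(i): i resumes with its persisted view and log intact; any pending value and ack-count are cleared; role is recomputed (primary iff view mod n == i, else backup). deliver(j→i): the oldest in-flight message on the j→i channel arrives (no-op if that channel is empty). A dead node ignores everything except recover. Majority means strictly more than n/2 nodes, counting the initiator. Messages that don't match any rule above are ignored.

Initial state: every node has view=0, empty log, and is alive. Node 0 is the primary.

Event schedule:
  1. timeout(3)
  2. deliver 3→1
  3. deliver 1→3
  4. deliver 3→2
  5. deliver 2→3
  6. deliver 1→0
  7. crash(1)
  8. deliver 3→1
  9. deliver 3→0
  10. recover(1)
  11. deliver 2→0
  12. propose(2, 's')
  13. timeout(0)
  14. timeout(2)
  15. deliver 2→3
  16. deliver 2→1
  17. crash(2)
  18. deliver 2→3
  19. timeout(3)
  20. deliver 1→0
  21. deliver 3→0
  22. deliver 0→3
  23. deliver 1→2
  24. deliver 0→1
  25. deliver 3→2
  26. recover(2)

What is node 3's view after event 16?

2

after 1 — timeout(3): n3:back/v1/[-]
after 2 — deliver 3→1: n1:prim/v1/[-]
after 3 — deliver 1→3: ·
after 4 — deliver 3→2: n2:back/v1/[-]
after 5 — deliver 2→3: ·
after 6 — deliver 1→0: ·
after 7 — crash(1): n1:✗prim/v1/[-]
after 8 — deliver 3→1: ·
after 9 — deliver 3→0: n0:back/v1/[-]
after 10 — recover(1): n1:prim/v1/[-]
after 11 — deliver 2→0: ·
after 12 — propose(2,'s'): ·
after 13 — timeout(0): n0:back/v2/[-]
after 14 — timeout(2): n2:prim/v2/[-]
after 15 — deliver 2→3: n3:back/v2/[-]
after 16 — deliver 2→1: n1:back/v2/[-]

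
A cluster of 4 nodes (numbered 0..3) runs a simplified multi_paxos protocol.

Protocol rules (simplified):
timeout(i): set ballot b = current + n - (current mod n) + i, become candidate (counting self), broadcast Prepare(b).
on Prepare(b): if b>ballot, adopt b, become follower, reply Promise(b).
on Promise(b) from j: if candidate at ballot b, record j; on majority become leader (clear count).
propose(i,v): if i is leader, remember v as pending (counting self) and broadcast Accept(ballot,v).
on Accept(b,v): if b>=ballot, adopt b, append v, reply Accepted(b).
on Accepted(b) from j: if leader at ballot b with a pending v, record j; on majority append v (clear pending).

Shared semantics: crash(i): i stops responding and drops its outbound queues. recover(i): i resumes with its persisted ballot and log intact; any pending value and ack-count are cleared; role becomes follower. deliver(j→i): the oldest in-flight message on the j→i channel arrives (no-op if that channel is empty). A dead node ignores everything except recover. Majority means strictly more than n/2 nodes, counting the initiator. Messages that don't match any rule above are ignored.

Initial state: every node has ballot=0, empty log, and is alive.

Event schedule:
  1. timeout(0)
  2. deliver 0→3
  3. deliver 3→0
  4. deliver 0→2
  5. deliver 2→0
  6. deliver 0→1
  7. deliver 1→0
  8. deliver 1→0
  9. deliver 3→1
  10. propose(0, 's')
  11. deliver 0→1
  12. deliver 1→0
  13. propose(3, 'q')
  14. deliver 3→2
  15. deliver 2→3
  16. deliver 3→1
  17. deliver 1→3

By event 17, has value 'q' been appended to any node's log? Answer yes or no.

after 1 — timeout(0): n0:cand/b4/[-]
after 2 — deliver 0→3: n3:foll/b4/[-]
after 3 — deliver 3→0: ·
after 4 — deliver 0→2: n2:foll/b4/[-]
after 5 — deliver 2→0: n0:lead/b4/[-]
after 6 — deliver 0→1: n1:foll/b4/[-]
after 7 — deliver 1→0: ·
after 8 — deliver 1→0: ·
after 9 — deliver 3→1: ·
after 10 — propose(0,'s'): ·
after 11 — deliver 0→1: n1:foll/b4/[s]
after 12 — deliver 1→0: ·
after 13 — propose(3,'q'): ·
after 14 — deliver 3→2: ·
after 15 — deliver 2→3: ·
after 16 — deliver 3→1: ·
after 17 — deliver 1→3: ·

no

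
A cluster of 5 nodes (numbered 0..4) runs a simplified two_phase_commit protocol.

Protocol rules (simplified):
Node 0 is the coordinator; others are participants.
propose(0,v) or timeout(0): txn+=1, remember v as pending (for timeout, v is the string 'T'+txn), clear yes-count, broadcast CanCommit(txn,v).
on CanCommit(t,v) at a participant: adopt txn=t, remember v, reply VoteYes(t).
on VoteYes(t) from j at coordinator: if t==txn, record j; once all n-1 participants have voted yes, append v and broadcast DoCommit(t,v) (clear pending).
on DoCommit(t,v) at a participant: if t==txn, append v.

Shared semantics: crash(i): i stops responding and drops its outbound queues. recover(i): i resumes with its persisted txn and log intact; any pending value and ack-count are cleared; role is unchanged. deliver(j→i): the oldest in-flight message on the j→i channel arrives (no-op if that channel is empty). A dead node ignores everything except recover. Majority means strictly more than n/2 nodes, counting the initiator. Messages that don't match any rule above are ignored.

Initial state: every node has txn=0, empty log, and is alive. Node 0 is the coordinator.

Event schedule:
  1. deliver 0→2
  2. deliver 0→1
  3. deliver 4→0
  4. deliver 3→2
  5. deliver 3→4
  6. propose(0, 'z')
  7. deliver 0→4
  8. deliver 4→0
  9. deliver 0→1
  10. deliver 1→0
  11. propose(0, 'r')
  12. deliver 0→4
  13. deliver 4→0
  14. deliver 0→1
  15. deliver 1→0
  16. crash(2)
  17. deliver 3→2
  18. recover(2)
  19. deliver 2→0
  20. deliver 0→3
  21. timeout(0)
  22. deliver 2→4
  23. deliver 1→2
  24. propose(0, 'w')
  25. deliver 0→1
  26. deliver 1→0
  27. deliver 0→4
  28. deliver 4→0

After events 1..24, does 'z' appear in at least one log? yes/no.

after 1 — deliver 0→2: ·
after 2 — deliver 0→1: ·
after 3 — deliver 4→0: ·
after 4 — deliver 3→2: ·
after 5 — deliver 3→4: ·
after 6 — propose(0,'z'): n0:coor/t1/[-]
after 7 — deliver 0→4: n4:part/t1/[-]
after 8 — deliver 4→0: ·
after 9 — deliver 0→1: n1:part/t1/[-]
after 10 — deliver 1→0: ·
after 11 — propose(0,'r'): n0:coor/t2/[-]
after 12 — deliver 0→4: n4:part/t2/[-]
after 13 — deliver 4→0: ·
after 14 — deliver 0→1: n1:part/t2/[-]
after 15 — deliver 1→0: ·
after 16 — crash(2): n2:✗part/t0/[-]
after 17 — deliver 3→2: ·
after 18 — recover(2): n2:part/t0/[-]
after 19 — deliver 2→0: ·
after 20 — deliver 0→3: n3:part/t1/[-]
after 21 — timeout(0): n0:coor/t3/[-]
after 22 — deliver 2→4: ·
after 23 — deliver 1→2: ·
after 24 — propose(0,'w'): n0:coor/t4/[-]

no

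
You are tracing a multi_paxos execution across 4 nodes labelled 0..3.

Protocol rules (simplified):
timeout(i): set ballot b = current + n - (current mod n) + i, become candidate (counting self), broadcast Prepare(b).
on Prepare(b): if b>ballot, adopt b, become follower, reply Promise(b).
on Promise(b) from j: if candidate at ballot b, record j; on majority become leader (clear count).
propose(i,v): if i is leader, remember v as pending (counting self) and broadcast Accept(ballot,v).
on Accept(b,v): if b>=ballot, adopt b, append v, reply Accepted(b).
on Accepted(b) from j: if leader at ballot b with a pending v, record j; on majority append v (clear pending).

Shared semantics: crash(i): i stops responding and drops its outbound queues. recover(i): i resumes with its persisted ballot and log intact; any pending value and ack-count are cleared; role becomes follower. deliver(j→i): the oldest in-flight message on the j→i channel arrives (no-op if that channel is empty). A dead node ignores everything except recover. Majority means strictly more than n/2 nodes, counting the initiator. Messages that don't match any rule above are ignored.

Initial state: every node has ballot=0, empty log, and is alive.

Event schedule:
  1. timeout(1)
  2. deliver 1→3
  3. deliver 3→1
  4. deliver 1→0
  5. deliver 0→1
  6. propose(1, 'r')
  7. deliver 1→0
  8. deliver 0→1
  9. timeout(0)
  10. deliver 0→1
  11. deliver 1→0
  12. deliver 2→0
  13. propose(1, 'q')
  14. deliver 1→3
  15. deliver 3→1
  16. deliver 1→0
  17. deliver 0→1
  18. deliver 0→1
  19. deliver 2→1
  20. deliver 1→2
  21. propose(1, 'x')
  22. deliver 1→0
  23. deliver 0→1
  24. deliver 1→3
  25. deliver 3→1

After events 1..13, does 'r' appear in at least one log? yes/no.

step 1 timeout(1): 1={cand,b=5,log=-}
step 2 deliver 1→3: 3={foll,b=5,log=-}
step 3 deliver 3→1: —
step 4 deliver 1→0: 0={foll,b=5,log=-}
step 5 deliver 0→1: 1={lead,b=5,log=-}
step 6 propose(1,'r'): —
step 7 deliver 1→0: 0={foll,b=5,log=r}
step 8 deliver 0→1: —
step 9 timeout(0): 0={cand,b=8,log=r}
step 10 deliver 0→1: 1={foll,b=8,log=-}
step 11 deliver 1→0: —
step 12 deliver 2→0: —
step 13 propose(1,'q'): —

yes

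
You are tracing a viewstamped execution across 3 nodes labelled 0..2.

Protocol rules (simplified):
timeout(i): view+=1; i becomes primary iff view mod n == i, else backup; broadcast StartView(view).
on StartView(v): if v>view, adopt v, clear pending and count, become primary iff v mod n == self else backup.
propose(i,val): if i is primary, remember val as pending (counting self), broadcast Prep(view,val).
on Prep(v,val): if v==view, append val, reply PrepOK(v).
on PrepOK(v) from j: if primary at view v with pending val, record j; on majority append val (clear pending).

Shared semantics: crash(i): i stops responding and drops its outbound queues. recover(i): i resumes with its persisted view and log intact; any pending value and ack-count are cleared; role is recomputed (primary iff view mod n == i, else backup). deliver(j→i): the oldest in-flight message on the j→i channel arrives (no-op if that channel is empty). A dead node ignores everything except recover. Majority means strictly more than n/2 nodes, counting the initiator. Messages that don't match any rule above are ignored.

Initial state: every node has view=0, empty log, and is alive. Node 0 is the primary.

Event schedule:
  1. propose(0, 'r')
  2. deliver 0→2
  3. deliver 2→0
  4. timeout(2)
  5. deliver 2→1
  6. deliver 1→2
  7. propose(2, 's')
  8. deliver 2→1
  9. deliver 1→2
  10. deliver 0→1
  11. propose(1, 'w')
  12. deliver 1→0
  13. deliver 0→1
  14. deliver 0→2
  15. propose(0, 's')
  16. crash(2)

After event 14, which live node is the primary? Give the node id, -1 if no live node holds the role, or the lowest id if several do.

e1 propose(0,'r'): ·
e2 deliver 0→2: 2[back,v=0,r]
e3 deliver 2→0: 0[prim,v=0,r]
e4 timeout(2): 2[back,v=1,r]
e5 deliver 2→1: 1[prim,v=1,-]
e6 deliver 1→2: ·
e7 propose(2,'s'): ·
e8 deliver 2→1: ·
e9 deliver 1→2: ·
e10 deliver 0→1: ·
e11 propose(1,'w'): ·
e12 deliver 1→0: ·
e13 deliver 0→1: ·
e14 deliver 0→2: ·

0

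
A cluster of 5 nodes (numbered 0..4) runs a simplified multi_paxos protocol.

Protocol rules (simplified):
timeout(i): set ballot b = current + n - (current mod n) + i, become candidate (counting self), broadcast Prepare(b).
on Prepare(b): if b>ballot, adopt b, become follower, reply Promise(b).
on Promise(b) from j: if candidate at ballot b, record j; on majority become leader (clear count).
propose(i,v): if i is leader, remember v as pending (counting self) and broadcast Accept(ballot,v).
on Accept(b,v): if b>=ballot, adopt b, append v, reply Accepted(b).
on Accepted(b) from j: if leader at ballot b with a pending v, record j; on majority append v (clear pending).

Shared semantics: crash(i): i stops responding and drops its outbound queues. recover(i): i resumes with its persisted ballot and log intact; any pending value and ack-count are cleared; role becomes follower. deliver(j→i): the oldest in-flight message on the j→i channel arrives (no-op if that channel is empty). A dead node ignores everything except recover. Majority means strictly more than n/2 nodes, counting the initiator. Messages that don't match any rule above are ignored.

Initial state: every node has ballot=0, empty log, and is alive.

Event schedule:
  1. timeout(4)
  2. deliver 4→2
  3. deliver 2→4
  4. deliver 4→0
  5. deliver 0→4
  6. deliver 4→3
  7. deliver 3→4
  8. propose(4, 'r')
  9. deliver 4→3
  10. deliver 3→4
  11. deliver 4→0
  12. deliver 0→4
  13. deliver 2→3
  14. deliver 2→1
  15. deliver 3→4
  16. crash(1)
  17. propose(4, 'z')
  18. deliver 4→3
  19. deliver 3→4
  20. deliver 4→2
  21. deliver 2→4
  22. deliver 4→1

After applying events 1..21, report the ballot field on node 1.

step 1 timeout(4): 4={cand,b=9,log=-}
step 2 deliver 4→2: 2={foll,b=9,log=-}
step 3 deliver 2→4: —
step 4 deliver 4→0: 0={foll,b=9,log=-}
step 5 deliver 0→4: 4={lead,b=9,log=-}
step 6 deliver 4→3: 3={foll,b=9,log=-}
step 7 deliver 3→4: —
step 8 propose(4,'r'): —
step 9 deliver 4→3: 3={foll,b=9,log=r}
step 10 deliver 3→4: —
step 11 deliver 4→0: 0={foll,b=9,log=r}
step 12 deliver 0→4: 4={lead,b=9,log=r}
step 13 deliver 2→3: —
step 14 deliver 2→1: —
step 15 deliver 3→4: —
step 16 crash(1): 1={✗foll,b=0,log=-}
step 17 propose(4,'z'): —
step 18 deliver 4→3: 3={foll,b=9,log=r,z}
step 19 deliver 3→4: —
step 20 deliver 4→2: 2={foll,b=9,log=r}
step 21 deliver 2→4: 4={lead,b=9,log=r,z}

0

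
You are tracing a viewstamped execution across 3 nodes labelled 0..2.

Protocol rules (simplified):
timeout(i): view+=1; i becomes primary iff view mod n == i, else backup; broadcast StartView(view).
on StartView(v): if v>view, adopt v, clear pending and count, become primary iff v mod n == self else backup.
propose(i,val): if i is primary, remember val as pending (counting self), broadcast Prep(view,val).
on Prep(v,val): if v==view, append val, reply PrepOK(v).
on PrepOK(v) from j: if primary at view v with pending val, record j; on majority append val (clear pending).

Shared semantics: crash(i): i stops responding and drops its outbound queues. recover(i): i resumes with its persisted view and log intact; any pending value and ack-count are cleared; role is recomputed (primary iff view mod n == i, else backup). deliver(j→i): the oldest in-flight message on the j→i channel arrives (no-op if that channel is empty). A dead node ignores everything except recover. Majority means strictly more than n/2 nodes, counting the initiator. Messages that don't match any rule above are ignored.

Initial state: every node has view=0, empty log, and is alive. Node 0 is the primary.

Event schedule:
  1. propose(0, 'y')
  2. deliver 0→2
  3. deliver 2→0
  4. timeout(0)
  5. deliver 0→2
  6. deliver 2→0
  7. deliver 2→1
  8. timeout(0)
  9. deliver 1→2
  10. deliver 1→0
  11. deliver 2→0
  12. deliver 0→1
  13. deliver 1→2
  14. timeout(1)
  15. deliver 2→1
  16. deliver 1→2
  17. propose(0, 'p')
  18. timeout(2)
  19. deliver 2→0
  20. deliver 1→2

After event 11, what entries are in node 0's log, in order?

y

step 1 propose(0,'y'): —
step 2 deliver 0→2: 2={back,v=0,log=y}
step 3 deliver 2→0: 0={prim,v=0,log=y}
step 4 timeout(0): 0={back,v=1,log=y}
step 5 deliver 0→2: 2={back,v=1,log=y}
step 6 deliver 2→0: —
step 7 deliver 2→1: —
step 8 timeout(0): 0={back,v=2,log=y}
step 9 deliver 1→2: —
step 10 deliver 1→0: —
step 11 deliver 2→0: —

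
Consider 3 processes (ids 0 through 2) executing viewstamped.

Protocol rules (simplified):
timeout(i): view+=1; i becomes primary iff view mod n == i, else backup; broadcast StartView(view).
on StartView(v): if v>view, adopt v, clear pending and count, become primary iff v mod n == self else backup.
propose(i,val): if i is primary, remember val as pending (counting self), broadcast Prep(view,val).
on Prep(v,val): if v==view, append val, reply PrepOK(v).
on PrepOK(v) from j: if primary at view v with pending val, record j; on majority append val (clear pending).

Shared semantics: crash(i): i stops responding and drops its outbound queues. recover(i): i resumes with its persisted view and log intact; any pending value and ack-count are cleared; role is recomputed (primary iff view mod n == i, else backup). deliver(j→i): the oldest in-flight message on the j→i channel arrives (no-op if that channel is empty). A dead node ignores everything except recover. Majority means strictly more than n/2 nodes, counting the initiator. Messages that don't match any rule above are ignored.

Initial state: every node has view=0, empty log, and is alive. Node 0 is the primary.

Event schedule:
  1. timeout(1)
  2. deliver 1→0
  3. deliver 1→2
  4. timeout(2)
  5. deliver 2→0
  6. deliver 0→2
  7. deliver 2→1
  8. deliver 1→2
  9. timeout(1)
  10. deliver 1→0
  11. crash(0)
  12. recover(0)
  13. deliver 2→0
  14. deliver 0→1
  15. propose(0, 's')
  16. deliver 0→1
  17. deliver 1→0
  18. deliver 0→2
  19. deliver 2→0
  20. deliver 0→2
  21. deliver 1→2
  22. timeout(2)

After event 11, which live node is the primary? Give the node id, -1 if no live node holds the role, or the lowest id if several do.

2

e1 timeout(1): 1[prim,v=1,-]
e2 deliver 1→0: 0[back,v=1,-]
e3 deliver 1→2: 2[back,v=1,-]
e4 timeout(2): 2[prim,v=2,-]
e5 deliver 2→0: 0[back,v=2,-]
e6 deliver 0→2: ·
e7 deliver 2→1: 1[back,v=2,-]
e8 deliver 1→2: ·
e9 timeout(1): 1[back,v=3,-]
e10 deliver 1→0: 0[prim,v=3,-]
e11 crash(0): 0[✗prim,v=3,-]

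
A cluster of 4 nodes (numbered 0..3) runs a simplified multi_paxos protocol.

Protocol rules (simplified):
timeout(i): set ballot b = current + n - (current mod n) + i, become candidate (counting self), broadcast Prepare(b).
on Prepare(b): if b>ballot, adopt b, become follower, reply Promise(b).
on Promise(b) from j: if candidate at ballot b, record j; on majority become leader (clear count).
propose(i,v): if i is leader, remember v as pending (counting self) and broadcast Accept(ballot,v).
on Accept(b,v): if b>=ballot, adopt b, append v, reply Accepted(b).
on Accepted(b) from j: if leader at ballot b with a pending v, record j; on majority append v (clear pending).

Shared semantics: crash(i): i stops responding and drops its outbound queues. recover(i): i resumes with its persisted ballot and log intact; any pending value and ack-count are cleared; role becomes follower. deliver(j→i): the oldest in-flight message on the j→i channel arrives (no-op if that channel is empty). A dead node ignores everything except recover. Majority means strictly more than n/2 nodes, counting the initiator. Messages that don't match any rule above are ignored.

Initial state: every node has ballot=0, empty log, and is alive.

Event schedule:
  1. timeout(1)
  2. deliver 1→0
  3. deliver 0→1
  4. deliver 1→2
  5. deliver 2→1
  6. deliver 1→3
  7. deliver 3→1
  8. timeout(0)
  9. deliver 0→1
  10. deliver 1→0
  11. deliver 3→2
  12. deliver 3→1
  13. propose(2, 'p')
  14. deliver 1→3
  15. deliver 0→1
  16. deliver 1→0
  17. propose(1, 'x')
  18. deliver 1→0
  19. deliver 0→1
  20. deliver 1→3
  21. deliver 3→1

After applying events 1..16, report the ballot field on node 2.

after 1 — timeout(1): n1:cand/b5/[-]
after 2 — deliver 1→0: n0:foll/b5/[-]
after 3 — deliver 0→1: ·
after 4 — deliver 1→2: n2:foll/b5/[-]
after 5 — deliver 2→1: n1:lead/b5/[-]
after 6 — deliver 1→3: n3:foll/b5/[-]
after 7 — deliver 3→1: ·
after 8 — timeout(0): n0:cand/b8/[-]
after 9 — deliver 0→1: n1:foll/b8/[-]
after 10 — deliver 1→0: ·
after 11 — deliver 3→2: ·
after 12 — deliver 3→1: ·
after 13 — propose(2,'p'): ·
after 14 — deliver 1→3: ·
after 15 — deliver 0→1: ·
after 16 — deliver 1→0: ·

5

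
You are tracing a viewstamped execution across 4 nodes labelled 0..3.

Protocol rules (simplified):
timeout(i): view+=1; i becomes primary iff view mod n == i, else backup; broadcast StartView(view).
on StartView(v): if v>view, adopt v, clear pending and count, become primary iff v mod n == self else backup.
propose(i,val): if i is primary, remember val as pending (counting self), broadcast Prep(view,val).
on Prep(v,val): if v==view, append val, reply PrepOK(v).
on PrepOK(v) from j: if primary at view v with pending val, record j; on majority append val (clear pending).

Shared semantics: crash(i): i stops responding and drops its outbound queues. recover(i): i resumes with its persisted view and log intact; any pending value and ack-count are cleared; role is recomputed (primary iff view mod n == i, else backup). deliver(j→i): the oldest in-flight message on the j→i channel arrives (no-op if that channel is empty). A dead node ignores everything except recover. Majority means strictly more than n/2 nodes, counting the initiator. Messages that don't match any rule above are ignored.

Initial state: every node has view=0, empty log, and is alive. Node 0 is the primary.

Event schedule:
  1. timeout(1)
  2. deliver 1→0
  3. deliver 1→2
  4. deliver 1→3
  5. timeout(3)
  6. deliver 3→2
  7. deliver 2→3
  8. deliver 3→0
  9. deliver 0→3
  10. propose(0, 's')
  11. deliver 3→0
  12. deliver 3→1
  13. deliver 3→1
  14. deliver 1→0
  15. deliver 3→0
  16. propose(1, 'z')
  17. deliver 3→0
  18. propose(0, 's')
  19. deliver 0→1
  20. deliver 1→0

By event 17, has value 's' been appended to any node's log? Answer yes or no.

e1 timeout(1): 1[prim,v=1,-]
e2 deliver 1→0: 0[back,v=1,-]
e3 deliver 1→2: 2[back,v=1,-]
e4 deliver 1→3: 3[back,v=1,-]
e5 timeout(3): 3[back,v=2,-]
e6 deliver 3→2: 2[prim,v=2,-]
e7 deliver 2→3: ·
e8 deliver 3→0: 0[back,v=2,-]
e9 deliver 0→3: ·
e10 propose(0,'s'): ·
e11 deliver 3→0: ·
e12 deliver 3→1: 1[back,v=2,-]
e13 deliver 3→1: ·
e14 deliver 1→0: ·
e15 deliver 3→0: ·
e16 propose(1,'z'): ·
e17 deliver 3→0: ·

no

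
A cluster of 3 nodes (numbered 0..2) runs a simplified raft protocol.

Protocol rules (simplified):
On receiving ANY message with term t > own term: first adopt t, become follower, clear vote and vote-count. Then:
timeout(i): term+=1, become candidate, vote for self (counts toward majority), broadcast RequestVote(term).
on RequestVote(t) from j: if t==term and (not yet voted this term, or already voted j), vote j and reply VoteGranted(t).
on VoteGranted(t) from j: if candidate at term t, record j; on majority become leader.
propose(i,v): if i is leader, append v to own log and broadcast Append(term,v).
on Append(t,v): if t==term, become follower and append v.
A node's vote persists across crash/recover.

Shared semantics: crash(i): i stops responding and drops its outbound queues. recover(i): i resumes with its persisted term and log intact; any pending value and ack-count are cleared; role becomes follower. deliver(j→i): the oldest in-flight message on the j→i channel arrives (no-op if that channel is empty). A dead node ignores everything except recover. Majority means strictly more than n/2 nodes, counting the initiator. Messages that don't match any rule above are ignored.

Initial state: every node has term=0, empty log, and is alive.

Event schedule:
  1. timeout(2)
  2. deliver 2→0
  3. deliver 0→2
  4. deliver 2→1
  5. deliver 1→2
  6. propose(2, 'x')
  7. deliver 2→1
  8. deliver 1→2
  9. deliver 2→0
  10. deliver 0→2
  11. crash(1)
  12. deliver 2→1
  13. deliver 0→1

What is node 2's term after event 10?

1. timeout(2):  <2:cand t1 ->
2. deliver 2→0:  <0:foll t1 ->
3. deliver 0→2:  <2:lead t1 ->
4. deliver 2→1:  <1:foll t1 ->
5. deliver 1→2:  nop
6. propose(2,'x'):  <2:lead t1 x>
7. deliver 2→1:  <1:foll t1 x>
8. deliver 1→2:  nop
9. deliver 2→0:  <0:foll t1 x>
10. deliver 0→2:  nop

1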